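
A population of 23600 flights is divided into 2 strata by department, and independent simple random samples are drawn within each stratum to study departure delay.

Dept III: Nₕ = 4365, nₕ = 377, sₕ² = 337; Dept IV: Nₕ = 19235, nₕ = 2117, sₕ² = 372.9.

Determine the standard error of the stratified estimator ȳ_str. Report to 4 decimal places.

0.3634

Var(ȳ_str) = Σₕ Wₕ²(1 − fₕ)sₕ²/nₕ with Wₕ = Nₕ/N, N = 23600.
Dept III: Wₕ = 0.18495763; term = 0.18495763²·(1 − 0.08636884)·337/377 = 0.027938555.
Dept IV: Wₕ = 0.81504237; term = 0.81504237²·(1 − 0.11005979)·372.9/2117 = 0.10413404.
Sum = 0.1320726.
SE = √(0.1320726) = 0.3634.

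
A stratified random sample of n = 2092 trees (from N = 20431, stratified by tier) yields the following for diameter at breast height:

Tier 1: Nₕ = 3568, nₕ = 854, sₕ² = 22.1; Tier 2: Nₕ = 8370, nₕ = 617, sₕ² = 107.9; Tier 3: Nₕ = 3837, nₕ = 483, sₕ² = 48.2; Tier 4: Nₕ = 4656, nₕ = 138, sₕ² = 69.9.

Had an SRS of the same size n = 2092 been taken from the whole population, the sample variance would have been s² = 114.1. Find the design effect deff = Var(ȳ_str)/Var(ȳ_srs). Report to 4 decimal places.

Var(ȳ_str) = Σ Wₕ²(1−fₕ)sₕ²/nₕ with Wₕ = Nₕ/20431:
  Tier 1: (3568/20431)²·(1−854/3568)·22.1/854 = 6.0032972 × 10^-4
  Tier 2: (8370/20431)²·(1−617/8370)·107.9/617 = 0.027186436
  Tier 3: (3837/20431)²·(1−483/3837)·48.2/483 = 0.0030766317
  Tier 4: (4656/20431)²·(1−138/4656)·69.9/138 = 0.025525722
  → Var(ȳ_str) = 0.056389119.
Var(ȳ_srs) = (1 − 2092/20431)·114.1/2092 = 0.048956458.
deff = 0.056389119 / 0.048956458 = 1.1518.

1.1518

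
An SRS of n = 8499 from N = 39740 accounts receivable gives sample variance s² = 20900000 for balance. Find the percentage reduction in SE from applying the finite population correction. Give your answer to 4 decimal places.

11.3358

f = n/N = 8499/39740 = 0.21386512.
SE_no-fpc = √(s²/n) = 49.589443; SE_fpc = √((1−f)s²/n) = 43.968106.
Ratio = √(1−f) = 0.88664247. Reduction = 100·(1 − 0.88664247) = 11.3358%.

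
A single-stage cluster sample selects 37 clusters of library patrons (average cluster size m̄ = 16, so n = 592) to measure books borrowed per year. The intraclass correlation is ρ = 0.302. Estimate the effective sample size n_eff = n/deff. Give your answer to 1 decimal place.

107.1

deff = 1 + (16 − 1)·0.302 = 1 + 4.53 = 5.53.
n_eff = 592 / 5.53 = 107.1.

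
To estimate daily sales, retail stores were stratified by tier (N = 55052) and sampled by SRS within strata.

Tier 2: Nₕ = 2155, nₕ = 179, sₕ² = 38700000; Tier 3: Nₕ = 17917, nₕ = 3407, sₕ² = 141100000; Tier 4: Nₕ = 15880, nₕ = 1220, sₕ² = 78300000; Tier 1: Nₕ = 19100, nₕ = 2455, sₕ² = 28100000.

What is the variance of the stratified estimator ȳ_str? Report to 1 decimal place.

9986.9

Var(ȳ_str) = Σₕ Wₕ²(1 − fₕ)sₕ²/nₕ with Wₕ = Nₕ/N, N = 55052.
Tier 2: Wₕ = 0.03914481; term = 0.03914481²·(1 − 0.08306265)·38700000/179 = 303.77075.
Tier 3: Wₕ = 0.32545593; term = 0.32545593²·(1 − 0.19015460)·141100000/3407 = 3552.5597.
Tier 4: Wₕ = 0.28845455; term = 0.28845455²·(1 − 0.07682620)·78300000/1220 = 4929.9237.
Tier 1: Wₕ = 0.34694471; term = 0.34694471²·(1 − 0.12853403)·28100000/2455 = 1200.6759.
Sum = 9986.9301.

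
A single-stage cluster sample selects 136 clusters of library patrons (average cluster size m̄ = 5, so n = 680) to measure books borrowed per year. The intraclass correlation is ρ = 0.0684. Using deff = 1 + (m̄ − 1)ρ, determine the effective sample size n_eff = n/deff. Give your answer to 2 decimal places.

533.92

deff = 1 + (5 − 1)·0.0684 = 1 + 0.2736 = 1.2736.
n_eff = 680 / 1.2736 = 533.92.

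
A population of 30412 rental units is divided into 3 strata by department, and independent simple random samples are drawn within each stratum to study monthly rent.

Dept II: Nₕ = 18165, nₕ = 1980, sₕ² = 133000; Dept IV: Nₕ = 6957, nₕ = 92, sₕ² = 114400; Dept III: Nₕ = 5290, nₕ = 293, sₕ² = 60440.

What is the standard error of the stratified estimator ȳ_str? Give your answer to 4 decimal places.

Var(ȳ_str) = Σₕ Wₕ²(1 − fₕ)sₕ²/nₕ with Wₕ = Nₕ/N, N = 30412.
Dept II: Wₕ = 0.59729712; term = 0.59729712²·(1 − 0.10900083)·133000/1980 = 21.352297.
Dept IV: Wₕ = 0.22875838; term = 0.22875838²·(1 − 0.01322409)·114400/92 = 64.211199.
Dept III: Wₕ = 0.17394450; term = 0.17394450²·(1 − 0.05538752)·60440/293 = 5.8956527.
Sum = 91.459149.
SE = √(91.459149) = 9.5634.

9.5634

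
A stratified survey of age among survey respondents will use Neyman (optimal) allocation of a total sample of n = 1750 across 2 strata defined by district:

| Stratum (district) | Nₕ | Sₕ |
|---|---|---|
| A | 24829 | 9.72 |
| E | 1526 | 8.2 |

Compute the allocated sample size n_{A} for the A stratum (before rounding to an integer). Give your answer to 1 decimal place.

Neyman allocation: nₕ = n·NₕSₕ / Σⱼ NⱼSⱼ.
Σ NⱼSⱼ = 24829·9.72 + 1526·8.2 = 253851.08.
n_{A} = 1750·24829·9.72 / 253851.08 = 1663.7.

1663.7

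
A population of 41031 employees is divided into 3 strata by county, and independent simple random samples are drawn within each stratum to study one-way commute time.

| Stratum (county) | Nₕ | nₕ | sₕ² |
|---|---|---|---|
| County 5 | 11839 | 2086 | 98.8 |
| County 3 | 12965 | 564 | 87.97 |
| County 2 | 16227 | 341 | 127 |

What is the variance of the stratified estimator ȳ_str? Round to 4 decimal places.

Var(ȳ_str) = Σₕ Wₕ²(1 − fₕ)sₕ²/nₕ with Wₕ = Nₕ/N, N = 41031.
County 5: Wₕ = 0.28853793; term = 0.28853793²·(1 − 0.17619731)·98.8/2086 = 0.0032484163.
County 3: Wₕ = 0.31598060; term = 0.31598060²·(1 − 0.04350174)·87.97/564 = 0.014895686.
County 2: Wₕ = 0.39548147; term = 0.39548147²·(1 − 0.02101436)·127/341 = 0.05702666.
Sum = 0.075170762.

0.0752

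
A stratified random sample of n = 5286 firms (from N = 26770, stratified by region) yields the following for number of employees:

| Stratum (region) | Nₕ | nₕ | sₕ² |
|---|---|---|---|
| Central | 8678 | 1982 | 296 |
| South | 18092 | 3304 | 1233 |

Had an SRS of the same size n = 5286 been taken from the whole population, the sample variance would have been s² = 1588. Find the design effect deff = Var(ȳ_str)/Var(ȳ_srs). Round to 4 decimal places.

Var(ȳ_str) = Σ Wₕ²(1−fₕ)sₕ²/nₕ with Wₕ = Nₕ/26770:
  Central: (8678/26770)²·(1−1982/8678)·296/1982 = 0.012109506
  South: (18092/26770)²·(1−3304/18092)·1233/3304 = 0.13932284
  → Var(ȳ_str) = 0.15143235.
Var(ȳ_srs) = (1 − 5286/26770)·1588/5286 = 0.24109606.
deff = 0.15143235 / 0.24109606 = 0.6281.

0.6281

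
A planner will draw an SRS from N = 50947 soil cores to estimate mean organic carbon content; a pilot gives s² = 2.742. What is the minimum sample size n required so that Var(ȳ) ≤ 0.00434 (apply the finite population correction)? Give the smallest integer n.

Without fpc, n₀ = s²/D = 2.742/0.00434 = 631.7972.
With fpc, (1 − n/N)·s²/n ≤ D requires n ≥ n₀/(1 + n₀/N) = 631.7972/(1 + 631.7972/50947) = 624.0582.
Rounding up, n = 625.

625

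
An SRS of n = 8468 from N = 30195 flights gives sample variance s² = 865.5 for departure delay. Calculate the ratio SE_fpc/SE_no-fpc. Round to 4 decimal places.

f = n/N = 8468/30195 = 0.28044378.
SE_no-fpc = √(s²/n) = 0.31970035; SE_fpc = √((1−f)s²/n) = 0.27119113.
Ratio = √(1−f) = 0.84826660.

0.8483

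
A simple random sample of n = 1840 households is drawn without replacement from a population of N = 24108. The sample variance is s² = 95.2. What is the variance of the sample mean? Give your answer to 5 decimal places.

0.04779

Under SRS without replacement, Var(ȳ) = (1 − f)·s²/n with f = n/N = 1840/24108 = 0.07632321.
Var(ȳ) = (1 − 0.07632321)·95.2/1840 = 0.92367679·0.05173913 = 0.047790234.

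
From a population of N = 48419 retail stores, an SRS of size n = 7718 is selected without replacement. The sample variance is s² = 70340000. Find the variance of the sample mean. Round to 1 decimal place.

Under SRS without replacement, Var(ȳ) = (1 − f)·s²/n with f = n/N = 7718/48419 = 0.15940024.
Var(ȳ) = (1 − 0.15940024)·70340000/7718 = 0.84059976·9113.76 = 7661.0245.

7661.0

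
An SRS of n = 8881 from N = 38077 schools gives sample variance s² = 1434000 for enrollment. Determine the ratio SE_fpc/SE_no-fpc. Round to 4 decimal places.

0.8756

f = n/N = 8881/38077 = 0.23323791.
SE_no-fpc = √(s²/n) = 12.707018; SE_fpc = √((1−f)s²/n) = 11.126894.
Ratio = √(1−f) = 0.87564952.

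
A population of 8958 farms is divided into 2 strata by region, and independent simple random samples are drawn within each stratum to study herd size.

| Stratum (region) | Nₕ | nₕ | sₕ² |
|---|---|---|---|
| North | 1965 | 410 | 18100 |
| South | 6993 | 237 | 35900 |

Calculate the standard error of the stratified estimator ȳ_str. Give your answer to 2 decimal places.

Var(ȳ_str) = Σₕ Wₕ²(1 − fₕ)sₕ²/nₕ with Wₕ = Nₕ/N, N = 8958.
North: Wₕ = 0.21935700; term = 0.21935700²·(1 − 0.20865140)·18100/410 = 1.6809916.
South: Wₕ = 0.78064300; term = 0.78064300²·(1 − 0.03389103)·35900/237 = 89.181989.
Sum = 90.862981.
SE = √(90.862981) = 9.53.

9.53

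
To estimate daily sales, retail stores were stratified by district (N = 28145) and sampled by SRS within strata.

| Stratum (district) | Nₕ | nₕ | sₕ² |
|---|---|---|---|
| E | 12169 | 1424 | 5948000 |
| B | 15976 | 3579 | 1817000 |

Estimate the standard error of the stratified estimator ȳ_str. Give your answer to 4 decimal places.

Var(ȳ_str) = Σₕ Wₕ²(1 − fₕ)sₕ²/nₕ with Wₕ = Nₕ/N, N = 28145.
E: Wₕ = 0.43236809; term = 0.43236809²·(1 − 0.11701865)·5948000/1424 = 689.47699.
B: Wₕ = 0.56763191; term = 0.56763191²·(1 − 0.22402354)·1817000/3579 = 126.93324.
Sum = 816.41023.
SE = √(816.41023) = 28.5729.

28.5729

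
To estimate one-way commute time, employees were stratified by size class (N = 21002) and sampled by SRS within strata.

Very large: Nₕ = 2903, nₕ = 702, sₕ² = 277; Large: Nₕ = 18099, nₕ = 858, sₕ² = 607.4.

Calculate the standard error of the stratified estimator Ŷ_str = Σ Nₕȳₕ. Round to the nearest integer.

14947

Var(Ŷ_str) = Σₕ Nₕ²(1 − fₕ)sₕ²/nₕ.
Very large: 2903²·(1 − 702/2903)·277/702 = 2.5212141 × 10^6.
Large: 18099²·(1 − 858/18099)·607.4/858 = 2.2090448 × 10^8.
Sum = 2.2342569 × 10^8.
SE = √(2.2342569 × 10^8) = 14947.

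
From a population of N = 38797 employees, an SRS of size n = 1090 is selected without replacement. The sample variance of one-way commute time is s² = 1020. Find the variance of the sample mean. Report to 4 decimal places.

0.9095

Under SRS without replacement, Var(ȳ) = (1 − f)·s²/n with f = n/N = 1090/38797 = 0.02809496.
Var(ȳ) = (1 − 0.02809496)·1020/1090 = 0.97190504·0.93577982 = 0.90948912.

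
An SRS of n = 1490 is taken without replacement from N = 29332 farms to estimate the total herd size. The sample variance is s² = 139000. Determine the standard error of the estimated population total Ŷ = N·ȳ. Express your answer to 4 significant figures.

276000

Var(Ŷ) = N²·Var(ȳ) = N²·(1 − n/N)·s²/n.
f = 1490/29332 = 0.05079776; Var(ȳ) = 0.94920224·139000/1490 = 88.549739.
Var(Ŷ) = 29332² · 88.549739 = 7.6185205 × 10^10.
SE(Ŷ) = √(7.6185205 × 10^10) = 276000.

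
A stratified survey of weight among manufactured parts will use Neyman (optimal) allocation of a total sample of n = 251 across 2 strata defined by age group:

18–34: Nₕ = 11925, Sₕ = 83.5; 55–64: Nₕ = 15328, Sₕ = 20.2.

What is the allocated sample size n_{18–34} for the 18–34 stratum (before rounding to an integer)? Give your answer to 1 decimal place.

191.5

Neyman allocation: nₕ = n·NₕSₕ / Σⱼ NⱼSⱼ.
Σ NⱼSⱼ = 11925·83.5 + 15328·20.2 = 1.3053631 × 10^6.
n_{18–34} = 251·11925·83.5 / (1.3053631 × 10^6) = 191.5.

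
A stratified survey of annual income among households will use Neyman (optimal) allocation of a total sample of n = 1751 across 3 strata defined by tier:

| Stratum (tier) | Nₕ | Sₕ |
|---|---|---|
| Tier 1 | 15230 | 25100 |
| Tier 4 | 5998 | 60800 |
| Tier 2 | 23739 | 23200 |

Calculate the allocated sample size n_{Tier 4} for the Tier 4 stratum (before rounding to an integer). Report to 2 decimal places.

Neyman allocation: nₕ = n·NₕSₕ / Σⱼ NⱼSⱼ.
Σ NⱼSⱼ = 15230·25100 + 5998·60800 + 23739·23200 = 1.2976962 × 10^9.
n_{Tier 4} = 1751·5998·60800 / (1.2976962 × 10^9) = 492.07.

492.07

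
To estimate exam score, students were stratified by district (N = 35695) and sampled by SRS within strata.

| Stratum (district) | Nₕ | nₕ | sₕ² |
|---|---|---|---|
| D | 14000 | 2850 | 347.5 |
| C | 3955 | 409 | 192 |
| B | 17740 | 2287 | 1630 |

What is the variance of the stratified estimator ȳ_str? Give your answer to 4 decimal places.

Var(ȳ_str) = Σₕ Wₕ²(1 − fₕ)sₕ²/nₕ with Wₕ = Nₕ/N, N = 35695.
D: Wₕ = 0.39221179; term = 0.39221179²·(1 − 0.20357143)·347.5/2850 = 0.014938193.
C: Wₕ = 0.11079983; term = 0.11079983²·(1 − 0.10341340)·192/409 = 0.0051671179.
B: Wₕ = 0.49698837; term = 0.49698837²·(1 − 0.12891770)·1630/2287 = 0.15334622.
Sum = 0.17345153.

0.1735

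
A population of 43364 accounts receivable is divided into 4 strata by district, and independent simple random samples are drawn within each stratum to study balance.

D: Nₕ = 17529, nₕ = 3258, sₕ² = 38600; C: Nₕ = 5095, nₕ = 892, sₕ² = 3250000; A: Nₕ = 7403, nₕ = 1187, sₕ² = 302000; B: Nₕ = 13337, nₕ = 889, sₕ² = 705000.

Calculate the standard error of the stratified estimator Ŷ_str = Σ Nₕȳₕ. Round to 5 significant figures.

473660

Var(Ŷ_str) = Σₕ Nₕ²(1 − fₕ)sₕ²/nₕ.
D: 17529²·(1 − 3258/17529)·38600/3258 = 2.9637923 × 10^9.
C: 5095²·(1 − 892/5095)·3250000/892 = 7.8022899 × 10^10.
A: 7403²·(1 − 1187/7403)·302000/1187 = 1.1707791 × 10^10.
B: 13337²·(1 − 889/13337)·705000/889 = 1.3165734 × 10^11.
Sum = 2.2435182 × 10^11.
SE = √(2.2435182 × 10^11) = 473660.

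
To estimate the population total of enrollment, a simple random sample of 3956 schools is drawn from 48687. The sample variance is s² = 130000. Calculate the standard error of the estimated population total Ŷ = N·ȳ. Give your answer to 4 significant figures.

Var(Ŷ) = N²·Var(ȳ) = N²·(1 − n/N)·s²/n.
f = 3956/48687 = 0.08125372; Var(ȳ) = 0.91874628·130000/3956 = 30.191359.
Var(Ŷ) = 48687² · 30.191359 = 7.1566321 × 10^10.
SE(Ŷ) = √(7.1566321 × 10^10) = 267500.

267500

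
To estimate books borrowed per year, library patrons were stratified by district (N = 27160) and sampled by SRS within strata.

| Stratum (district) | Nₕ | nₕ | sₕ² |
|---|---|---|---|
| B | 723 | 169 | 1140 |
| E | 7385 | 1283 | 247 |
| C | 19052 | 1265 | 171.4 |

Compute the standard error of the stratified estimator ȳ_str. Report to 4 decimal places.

Var(ȳ_str) = Σₕ Wₕ²(1 − fₕ)sₕ²/nₕ with Wₕ = Nₕ/N, N = 27160.
B: Wₕ = 0.02662003; term = 0.02662003²·(1 − 0.23374827)·1140/169 = 0.0036627449.
E: Wₕ = 0.27190722; term = 0.27190722²·(1 − 0.17373053)·247/1283 = 0.011760708.
C: Wₕ = 0.70147275; term = 0.70147275²·(1 − 0.06639723)·171.4/1265 = 0.062244938.
Sum = 0.077668391.
SE = √(0.077668391) = 0.2787.

0.2787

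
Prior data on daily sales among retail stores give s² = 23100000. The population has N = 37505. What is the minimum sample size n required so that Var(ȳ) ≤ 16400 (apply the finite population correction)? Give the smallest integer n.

1358

Without fpc, n₀ = s²/D = 23100000/16400 = 1408.5366.
With fpc, (1 − n/N)·s²/n ≤ D requires n ≥ n₀/(1 + n₀/N) = 1408.5366/(1 + 1408.5366/37505) = 1357.5524.
Rounding up, n = 1358.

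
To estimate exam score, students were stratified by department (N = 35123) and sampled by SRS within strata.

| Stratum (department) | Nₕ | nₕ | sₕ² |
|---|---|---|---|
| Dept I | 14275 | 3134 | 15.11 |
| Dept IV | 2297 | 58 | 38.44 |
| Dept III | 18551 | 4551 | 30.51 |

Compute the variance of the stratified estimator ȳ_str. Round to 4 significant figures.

Var(ȳ_str) = Σₕ Wₕ²(1 − fₕ)sₕ²/nₕ with Wₕ = Nₕ/N, N = 35123.
Dept I: Wₕ = 0.40642884; term = 0.40642884²·(1 − 0.21954466)·15.11/3134 = 6.2155928 × 10^-4.
Dept IV: Wₕ = 0.06539874; term = 0.06539874²·(1 − 0.02525033)·38.44/58 = 0.0027630406.
Dept III: Wₕ = 0.52817242; term = 0.52817242²·(1 − 0.24532370)·30.51/4551 = 0.0014113916.
Sum = 0.0047959915.

0.004796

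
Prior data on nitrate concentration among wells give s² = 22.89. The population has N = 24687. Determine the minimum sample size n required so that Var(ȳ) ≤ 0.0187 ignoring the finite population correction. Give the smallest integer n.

1225

Without fpc, n₀ = s²/D = 22.89/0.0187 = 1224.0642.
Rounding up, n = 1225.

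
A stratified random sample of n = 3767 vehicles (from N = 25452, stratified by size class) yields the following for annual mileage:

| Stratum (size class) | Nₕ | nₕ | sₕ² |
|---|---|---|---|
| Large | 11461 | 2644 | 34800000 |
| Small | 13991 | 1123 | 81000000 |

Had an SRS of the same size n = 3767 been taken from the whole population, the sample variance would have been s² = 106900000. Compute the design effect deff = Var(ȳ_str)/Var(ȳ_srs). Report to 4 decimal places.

Var(ȳ_str) = Σ Wₕ²(1−fₕ)sₕ²/nₕ with Wₕ = Nₕ/25452:
  Large: (11461/25452)²·(1−2644/11461)·34800000/2644 = 2053.1341
  Small: (13991/25452)²·(1−1123/13991)·81000000/1123 = 20045.701
  → Var(ȳ_str) = 22098.835.
Var(ȳ_srs) = (1 − 3767/25452)·106900000/3767 = 24177.957.
deff = 22098.835 / 24177.957 = 0.9140.

0.9140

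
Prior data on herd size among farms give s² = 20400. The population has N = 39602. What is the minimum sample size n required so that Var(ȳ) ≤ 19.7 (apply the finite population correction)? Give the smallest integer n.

Without fpc, n₀ = s²/D = 20400/19.7 = 1035.5330.
With fpc, (1 − n/N)·s²/n ≤ D requires n ≥ n₀/(1 + n₀/N) = 1035.5330/(1 + 1035.5330/39602) = 1009.1454.
Rounding up, n = 1010.

1010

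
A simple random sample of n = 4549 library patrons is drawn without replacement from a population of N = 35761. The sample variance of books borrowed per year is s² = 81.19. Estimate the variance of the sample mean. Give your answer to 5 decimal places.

0.01558

Under SRS without replacement, Var(ȳ) = (1 − f)·s²/n with f = n/N = 4549/35761 = 0.12720562.
Var(ȳ) = (1 − 0.12720562)·81.19/4549 = 0.87279438·0.017847879 = 0.015577528.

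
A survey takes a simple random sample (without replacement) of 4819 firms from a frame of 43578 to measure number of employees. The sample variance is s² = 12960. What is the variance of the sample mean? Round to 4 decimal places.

2.3920

Under SRS without replacement, Var(ȳ) = (1 − f)·s²/n with f = n/N = 4819/43578 = 0.11058332.
Var(ȳ) = (1 − 0.11058332)·12960/4819 = 0.88941668·2.6893546 = 2.3919569.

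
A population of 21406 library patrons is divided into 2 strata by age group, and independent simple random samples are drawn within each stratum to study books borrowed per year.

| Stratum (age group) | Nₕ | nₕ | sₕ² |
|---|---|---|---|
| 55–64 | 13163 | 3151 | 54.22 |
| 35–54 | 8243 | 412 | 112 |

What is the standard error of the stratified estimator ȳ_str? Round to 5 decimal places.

Var(ȳ_str) = Σₕ Wₕ²(1 − fₕ)sₕ²/nₕ with Wₕ = Nₕ/N, N = 21406.
55–64: Wₕ = 0.61492105; term = 0.61492105²·(1 − 0.23938312)·54.22/3151 = 0.004948981.
35–54: Wₕ = 0.38507895; term = 0.38507895²·(1 − 0.04998180)·112/412 = 0.038295901.
Sum = 0.043244882.
SE = √(0.043244882) = 0.20795.

0.20795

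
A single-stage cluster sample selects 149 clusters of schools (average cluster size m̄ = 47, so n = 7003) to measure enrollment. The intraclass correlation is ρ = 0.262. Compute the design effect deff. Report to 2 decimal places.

deff = 1 + (47 − 1)·0.262 = 1 + 12.052 = 13.052.

13.05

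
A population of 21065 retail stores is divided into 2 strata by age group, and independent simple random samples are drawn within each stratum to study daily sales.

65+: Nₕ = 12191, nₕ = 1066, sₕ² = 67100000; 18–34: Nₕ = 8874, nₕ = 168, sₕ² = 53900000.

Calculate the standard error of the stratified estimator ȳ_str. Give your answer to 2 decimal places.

274.04

Var(ȳ_str) = Σₕ Wₕ²(1 − fₕ)sₕ²/nₕ with Wₕ = Nₕ/N, N = 21065.
65+: Wₕ = 0.57873249; term = 0.57873249²·(1 − 0.08744156)·67100000/1066 = 19238.967.
18–34: Wₕ = 0.42126751; term = 0.42126751²·(1 − 0.01893171)·53900000/168 = 55859.191.
Sum = 75098.158.
SE = √(75098.158) = 274.04.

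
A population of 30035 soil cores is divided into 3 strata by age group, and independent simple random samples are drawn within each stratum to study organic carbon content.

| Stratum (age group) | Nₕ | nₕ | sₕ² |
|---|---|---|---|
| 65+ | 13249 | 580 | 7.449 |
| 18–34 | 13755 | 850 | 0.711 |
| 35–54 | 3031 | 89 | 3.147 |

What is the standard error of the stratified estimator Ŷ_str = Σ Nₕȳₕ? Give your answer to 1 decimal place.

Var(Ŷ_str) = Σₕ Nₕ²(1 − fₕ)sₕ²/nₕ.
65+: 13249²·(1 − 580/13249)·7.449/580 = 2.1557352 × 10^6.
18–34: 13755²·(1 − 850/13755)·0.711/850 = 148480.45.
35–54: 3031²·(1 − 89/3031)·3.147/89 = 315308.25.
Sum = 2.6195239 × 10^6.
SE = √(2.6195239 × 10^6) = 1618.5.

1618.5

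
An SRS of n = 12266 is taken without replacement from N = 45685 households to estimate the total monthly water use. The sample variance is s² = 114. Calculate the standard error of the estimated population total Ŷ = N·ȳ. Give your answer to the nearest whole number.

Var(Ŷ) = N²·Var(ȳ) = N²·(1 − n/N)·s²/n.
f = 12266/45685 = 0.26849075; Var(ȳ) = 0.73150925·114/12266 = 0.0067986348.
Var(Ŷ) = 45685² · 0.0067986348 = 1.4189561 × 10^7.
SE(Ŷ) = √(1.4189561 × 10^7) = 3767.

3767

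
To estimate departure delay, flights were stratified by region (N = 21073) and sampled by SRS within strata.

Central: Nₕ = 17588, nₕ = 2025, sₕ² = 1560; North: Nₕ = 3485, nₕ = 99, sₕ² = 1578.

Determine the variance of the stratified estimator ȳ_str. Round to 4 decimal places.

0.8984

Var(ȳ_str) = Σₕ Wₕ²(1 − fₕ)sₕ²/nₕ with Wₕ = Nₕ/N, N = 21073.
Central: Wₕ = 0.83462250; term = 0.83462250²·(1 − 0.11513532)·1560/2025 = 0.47485018.
North: Wₕ = 0.16537750; term = 0.16537750²·(1 − 0.02840746)·1578/99 = 0.42355402.
Sum = 0.8984042.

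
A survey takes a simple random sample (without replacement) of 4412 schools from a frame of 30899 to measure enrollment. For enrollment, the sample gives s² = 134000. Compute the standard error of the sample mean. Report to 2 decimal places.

5.10

Under SRS without replacement, Var(ȳ) = (1 − f)·s²/n with f = n/N = 4412/30899 = 0.14278779.
Var(ȳ) = (1 − 0.14278779)·134000/4412 = 0.85721221·30.371714 = 26.035004.
SE(ȳ) = √(26.035004) = 5.10.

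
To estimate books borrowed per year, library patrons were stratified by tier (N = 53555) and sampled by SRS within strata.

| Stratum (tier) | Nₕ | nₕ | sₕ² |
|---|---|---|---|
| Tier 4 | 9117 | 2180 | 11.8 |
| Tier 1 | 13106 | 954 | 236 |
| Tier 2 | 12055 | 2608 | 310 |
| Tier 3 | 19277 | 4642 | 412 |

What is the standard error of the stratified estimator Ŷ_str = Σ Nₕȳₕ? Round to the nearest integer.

Var(Ŷ_str) = Σₕ Nₕ²(1 − fₕ)sₕ²/nₕ.
Tier 4: 9117²·(1 − 2180/9117)·11.8/2180 = 342333.31.
Tier 1: 13106²·(1 − 954/13106)·236/954 = 3.9398669 × 10^7.
Tier 2: 12055²·(1 − 2608/12055)·310/2608 = 1.3536776 × 10^7.
Tier 3: 19277²·(1 − 4642/19277)·412/4642 = 2.5039419 × 10^7.
Sum = 7.8317197 × 10^7.
SE = √(7.8317197 × 10^7) = 8850.

8850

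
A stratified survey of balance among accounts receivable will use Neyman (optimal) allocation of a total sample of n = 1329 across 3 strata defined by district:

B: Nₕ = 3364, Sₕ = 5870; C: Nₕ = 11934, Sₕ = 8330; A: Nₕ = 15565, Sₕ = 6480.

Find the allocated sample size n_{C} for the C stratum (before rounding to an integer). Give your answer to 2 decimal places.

Neyman allocation: nₕ = n·NₕSₕ / Σⱼ NⱼSⱼ.
Σ NⱼSⱼ = 3364·5870 + 11934·8330 + 15565·6480 = 2.200181 × 10^8.
n_{C} = 1329·11934·8330 / (2.200181 × 10^8) = 600.48.

600.48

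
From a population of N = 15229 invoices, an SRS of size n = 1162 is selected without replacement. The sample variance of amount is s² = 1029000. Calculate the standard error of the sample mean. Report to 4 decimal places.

28.6002

Under SRS without replacement, Var(ȳ) = (1 − f)·s²/n with f = n/N = 1162/15229 = 0.07630179.
Var(ȳ) = (1 − 0.07630179)·1029000/1162 = 0.92369821·885.54217 = 817.97371.
SE(ȳ) = √(817.97371) = 28.6002.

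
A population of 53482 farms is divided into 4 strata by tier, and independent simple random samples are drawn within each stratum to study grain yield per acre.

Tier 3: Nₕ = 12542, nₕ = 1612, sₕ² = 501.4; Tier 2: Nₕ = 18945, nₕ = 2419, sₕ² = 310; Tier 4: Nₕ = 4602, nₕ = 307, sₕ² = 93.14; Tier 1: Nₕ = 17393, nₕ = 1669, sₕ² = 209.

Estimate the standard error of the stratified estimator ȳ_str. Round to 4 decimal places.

0.2074

Var(ȳ_str) = Σₕ Wₕ²(1 − fₕ)sₕ²/nₕ with Wₕ = Nₕ/N, N = 53482.
Tier 3: Wₕ = 0.23450881; term = 0.23450881²·(1 − 0.12852815)·501.4/1612 = 0.014907025.
Tier 2: Wₕ = 0.35423133; term = 0.35423133²·(1 − 0.12768541)·310/2419 = 0.014027262.
Tier 4: Wₕ = 0.08604764; term = 0.08604764²·(1 − 0.06671013)·93.14/307 = 0.0020964879.
Tier 1: Wₕ = 0.32521222; term = 0.32521222²·(1 − 0.09595814)·209/1669 = 0.011973254.
Sum = 0.043004029.
SE = √(0.043004029) = 0.2074.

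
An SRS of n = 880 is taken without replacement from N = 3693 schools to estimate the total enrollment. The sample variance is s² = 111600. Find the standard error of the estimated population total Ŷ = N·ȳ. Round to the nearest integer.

36297

Var(Ŷ) = N²·Var(ȳ) = N²·(1 − n/N)·s²/n.
f = 880/3693 = 0.23828865; Var(ȳ) = 0.76171135·111600/880 = 96.598848.
Var(Ŷ) = 3693² · 96.598848 = 1.3174391 × 10^9.
SE(Ŷ) = √(1.3174391 × 10^9) = 36297.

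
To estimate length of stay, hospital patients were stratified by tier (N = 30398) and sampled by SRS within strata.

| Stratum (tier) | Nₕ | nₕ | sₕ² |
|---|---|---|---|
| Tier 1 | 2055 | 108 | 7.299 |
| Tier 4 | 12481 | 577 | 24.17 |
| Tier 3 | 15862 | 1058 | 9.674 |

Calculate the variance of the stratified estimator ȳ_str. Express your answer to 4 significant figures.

Var(ȳ_str) = Σₕ Wₕ²(1 − fₕ)sₕ²/nₕ with Wₕ = Nₕ/N, N = 30398.
Tier 1: Wₕ = 0.06760313; term = 0.06760313²·(1 − 0.05255474)·7.299/108 = 2.9263574 × 10^-4.
Tier 4: Wₕ = 0.41058622; term = 0.41058622²·(1 − 0.04623027)·24.17/577 = 0.0067352406.
Tier 3: Wₕ = 0.52181065; term = 0.52181065²·(1 − 0.06670029)·9.674/1058 = 0.0023236324.
Sum = 0.0093515087.

0.009352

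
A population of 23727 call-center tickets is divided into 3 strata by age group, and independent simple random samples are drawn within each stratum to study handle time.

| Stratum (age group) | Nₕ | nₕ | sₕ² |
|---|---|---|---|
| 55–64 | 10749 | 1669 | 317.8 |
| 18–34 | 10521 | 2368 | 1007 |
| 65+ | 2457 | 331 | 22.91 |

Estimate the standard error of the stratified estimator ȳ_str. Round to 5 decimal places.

Var(ȳ_str) = Σₕ Wₕ²(1 − fₕ)sₕ²/nₕ with Wₕ = Nₕ/N, N = 23727.
55–64: Wₕ = 0.45302820; term = 0.45302820²·(1 − 0.15527026)·317.8/1669 = 0.033011542.
18–34: Wₕ = 0.44341889; term = 0.44341889²·(1 − 0.22507366)·1007/2368 = 0.064794266.
65+: Wₕ = 0.10355291; term = 0.10355291²·(1 − 0.13471713)·22.91/331 = 6.4221412 × 10^-4.
Sum = 0.098448022.
SE = √(0.098448022) = 0.31376.

0.31376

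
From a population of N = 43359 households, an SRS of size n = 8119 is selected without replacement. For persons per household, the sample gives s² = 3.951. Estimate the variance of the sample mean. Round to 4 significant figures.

3.955 × 10^-4

Under SRS without replacement, Var(ȳ) = (1 − f)·s²/n with f = n/N = 8119/43359 = 0.18725063.
Var(ȳ) = (1 − 0.18725063)·3.951/8119 = 0.81274937·4.8663629 × 10^-4 = 3.9551334 × 10^-4.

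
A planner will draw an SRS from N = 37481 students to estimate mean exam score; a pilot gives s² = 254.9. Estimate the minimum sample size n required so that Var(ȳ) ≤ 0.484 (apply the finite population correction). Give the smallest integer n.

Without fpc, n₀ = s²/D = 254.9/0.484 = 526.6529.
With fpc, (1 − n/N)·s²/n ≤ D requires n ≥ n₀/(1 + n₀/N) = 526.6529/(1 + 526.6529/37481) = 519.3553.
Rounding up, n = 520.

520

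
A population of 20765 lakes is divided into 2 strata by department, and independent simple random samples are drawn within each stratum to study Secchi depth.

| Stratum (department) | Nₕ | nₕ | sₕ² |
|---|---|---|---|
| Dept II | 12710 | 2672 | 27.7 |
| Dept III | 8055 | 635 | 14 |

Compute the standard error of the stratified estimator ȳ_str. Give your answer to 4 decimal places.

Var(ȳ_str) = Σₕ Wₕ²(1 − fₕ)sₕ²/nₕ with Wₕ = Nₕ/N, N = 20765.
Dept II: Wₕ = 0.61208765; term = 0.61208765²·(1 − 0.21022817)·27.7/2672 = 0.0030674125.
Dept III: Wₕ = 0.38791235; term = 0.38791235²·(1 − 0.07883302)·14/635 = 0.003056046.
Sum = 0.0061234585.
SE = √(0.0061234585) = 0.0783.

0.0783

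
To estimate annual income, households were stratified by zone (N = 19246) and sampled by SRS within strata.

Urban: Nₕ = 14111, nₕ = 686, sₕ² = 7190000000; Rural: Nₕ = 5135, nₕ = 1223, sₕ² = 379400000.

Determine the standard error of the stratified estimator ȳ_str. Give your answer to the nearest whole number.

2319

Var(ȳ_str) = Σₕ Wₕ²(1 − fₕ)sₕ²/nₕ with Wₕ = Nₕ/N, N = 19246.
Urban: Wₕ = 0.73319131; term = 0.73319131²·(1 − 0.04861456)·7190000000/686 = 5.3603839 × 10^6.
Rural: Wₕ = 0.26680869; term = 0.26680869²·(1 − 0.23816943)·379400000/1223 = 16823.998.
Sum = 5.3772079 × 10^6.
SE = √(5.3772079 × 10^6) = 2319.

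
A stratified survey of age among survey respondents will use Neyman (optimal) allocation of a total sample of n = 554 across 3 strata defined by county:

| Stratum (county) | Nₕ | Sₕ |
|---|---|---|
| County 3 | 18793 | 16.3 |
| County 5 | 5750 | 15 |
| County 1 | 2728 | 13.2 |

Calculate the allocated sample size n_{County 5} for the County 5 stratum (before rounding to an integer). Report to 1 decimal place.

Neyman allocation: nₕ = n·NₕSₕ / Σⱼ NⱼSⱼ.
Σ NⱼSⱼ = 18793·16.3 + 5750·15 + 2728·13.2 = 428585.5.
n_{County 5} = 554·5750·15 / 428585.5 = 111.5.

111.5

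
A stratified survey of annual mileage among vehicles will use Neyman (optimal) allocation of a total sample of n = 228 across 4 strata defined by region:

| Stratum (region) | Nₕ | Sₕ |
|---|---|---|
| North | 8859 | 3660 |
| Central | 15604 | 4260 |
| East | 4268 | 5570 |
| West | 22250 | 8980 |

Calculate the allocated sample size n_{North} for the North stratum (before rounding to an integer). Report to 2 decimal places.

22.92

Neyman allocation: nₕ = n·NₕSₕ / Σⱼ NⱼSⱼ.
Σ NⱼSⱼ = 8859·3660 + 15604·4260 + 4268·5570 + 22250·8980 = 3.2247474 × 10^8.
n_{North} = 228·8859·3660 / (3.2247474 × 10^8) = 22.92.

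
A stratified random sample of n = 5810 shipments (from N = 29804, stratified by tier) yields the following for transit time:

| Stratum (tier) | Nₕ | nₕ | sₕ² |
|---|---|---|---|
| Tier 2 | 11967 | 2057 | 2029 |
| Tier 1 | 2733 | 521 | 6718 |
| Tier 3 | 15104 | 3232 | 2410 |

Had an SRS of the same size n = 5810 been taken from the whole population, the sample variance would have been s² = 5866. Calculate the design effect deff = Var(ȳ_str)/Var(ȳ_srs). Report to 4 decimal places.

0.4552

Var(ȳ_str) = Σ Wₕ²(1−fₕ)sₕ²/nₕ with Wₕ = Nₕ/29804:
  Tier 2: (11967/29804)²·(1−2057/11967)·2029/2057 = 0.13169145
  Tier 1: (2733/29804)²·(1−521/2733)·6718/521 = 0.087756223
  Tier 3: (15104/29804)²·(1−3232/15104)·2410/3232 = 0.15052632
  → Var(ȳ_str) = 0.36997399.
Var(ȳ_srs) = (1 − 5810/29804)·5866/5810 = 0.81281934.
deff = 0.36997399 / 0.81281934 = 0.4552.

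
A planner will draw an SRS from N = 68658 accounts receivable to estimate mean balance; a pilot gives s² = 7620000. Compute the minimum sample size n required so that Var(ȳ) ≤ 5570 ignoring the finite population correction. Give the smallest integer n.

Without fpc, n₀ = s²/D = 7620000/5570 = 1368.0431.
Rounding up, n = 1369.

1369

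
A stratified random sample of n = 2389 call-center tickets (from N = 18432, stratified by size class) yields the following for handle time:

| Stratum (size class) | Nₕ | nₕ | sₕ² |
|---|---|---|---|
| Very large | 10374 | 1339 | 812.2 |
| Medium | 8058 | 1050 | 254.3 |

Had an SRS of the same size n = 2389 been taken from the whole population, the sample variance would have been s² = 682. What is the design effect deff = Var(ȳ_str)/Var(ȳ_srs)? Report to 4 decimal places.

Var(ȳ_str) = Σ Wₕ²(1−fₕ)sₕ²/nₕ with Wₕ = Nₕ/18432:
  Very large: (10374/18432)²·(1−1339/10374)·812.2/1339 = 0.16734467
  Medium: (8058/18432)²·(1−1050/8058)·254.3/1050 = 0.040256266
  → Var(ȳ_str) = 0.20760094.
Var(ȳ_srs) = (1 − 2389/18432)·682/2389 = 0.24847423.
deff = 0.20760094 / 0.24847423 = 0.8355.

0.8355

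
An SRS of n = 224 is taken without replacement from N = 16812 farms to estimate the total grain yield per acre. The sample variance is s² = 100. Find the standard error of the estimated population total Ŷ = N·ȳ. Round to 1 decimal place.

11157.9

Var(Ŷ) = N²·Var(ȳ) = N²·(1 − n/N)·s²/n.
f = 224/16812 = 0.01332382; Var(ȳ) = 0.98667618·100/224 = 0.44048044.
Var(Ŷ) = 16812² · 0.44048044 = 1.2449886 × 10^8.
SE(Ŷ) = √(1.2449886 × 10^8) = 11157.9.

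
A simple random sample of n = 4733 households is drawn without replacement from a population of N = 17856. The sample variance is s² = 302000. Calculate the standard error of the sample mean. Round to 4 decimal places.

6.8479

Under SRS without replacement, Var(ȳ) = (1 − f)·s²/n with f = n/N = 4733/17856 = 0.26506496.
Var(ȳ) = (1 − 0.26506496)·302000/4733 = 0.73493504·63.80731 = 46.894228.
SE(ȳ) = √(46.894228) = 6.8479.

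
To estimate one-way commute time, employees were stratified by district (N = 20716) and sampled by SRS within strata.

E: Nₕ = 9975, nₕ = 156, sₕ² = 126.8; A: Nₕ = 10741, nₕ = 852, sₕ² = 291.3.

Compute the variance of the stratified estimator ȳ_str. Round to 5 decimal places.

0.27013

Var(ȳ_str) = Σₕ Wₕ²(1 − fₕ)sₕ²/nₕ with Wₕ = Nₕ/N, N = 20716.
E: Wₕ = 0.48151187; term = 0.48151187²·(1 − 0.01563910)·126.8/156 = 0.18550816.
A: Wₕ = 0.51848813; term = 0.51848813²·(1 − 0.07932222)·291.3/852 = 0.084622564.
Sum = 0.27013072.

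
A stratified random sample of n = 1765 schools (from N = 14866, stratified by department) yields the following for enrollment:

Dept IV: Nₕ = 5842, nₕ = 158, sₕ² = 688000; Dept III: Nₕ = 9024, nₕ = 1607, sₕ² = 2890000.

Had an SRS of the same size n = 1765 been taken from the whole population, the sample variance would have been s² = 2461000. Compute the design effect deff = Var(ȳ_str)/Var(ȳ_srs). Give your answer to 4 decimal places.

Var(ȳ_str) = Σ Wₕ²(1−fₕ)sₕ²/nₕ with Wₕ = Nₕ/14866:
  Dept IV: (5842/14866)²·(1−158/5842)·688000/158 = 654.27257
  Dept III: (9024/14866)²·(1−1607/9024)·2890000/1607 = 544.65447
  → Var(ȳ_str) = 1198.927.
Var(ȳ_srs) = (1 − 1765/14866)·2461000/1765 = 1228.7887.
deff = 1198.927 / 1228.7887 = 0.9757.

0.9757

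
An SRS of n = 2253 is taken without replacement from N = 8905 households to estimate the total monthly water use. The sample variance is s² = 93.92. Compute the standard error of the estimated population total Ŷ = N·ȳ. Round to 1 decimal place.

Var(Ŷ) = N²·Var(ȳ) = N²·(1 − n/N)·s²/n.
f = 2253/8905 = 0.25300393; Var(ȳ) = 0.74699607·93.92/2253 = 0.031139756.
Var(Ŷ) = 8905² · 0.031139756 = 2.4693523 × 10^6.
SE(Ŷ) = √(2.4693523 × 10^6) = 1571.4.

1571.4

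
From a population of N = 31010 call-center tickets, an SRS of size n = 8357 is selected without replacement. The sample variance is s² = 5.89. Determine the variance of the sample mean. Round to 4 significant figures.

Under SRS without replacement, Var(ȳ) = (1 − f)·s²/n with f = n/N = 8357/31010 = 0.26949371.
Var(ȳ) = (1 − 0.26949371)·5.89/8357 = 0.73050629·7.0479837 × 10^-4 = 5.1485964 × 10^-4.

5.149 × 10^-4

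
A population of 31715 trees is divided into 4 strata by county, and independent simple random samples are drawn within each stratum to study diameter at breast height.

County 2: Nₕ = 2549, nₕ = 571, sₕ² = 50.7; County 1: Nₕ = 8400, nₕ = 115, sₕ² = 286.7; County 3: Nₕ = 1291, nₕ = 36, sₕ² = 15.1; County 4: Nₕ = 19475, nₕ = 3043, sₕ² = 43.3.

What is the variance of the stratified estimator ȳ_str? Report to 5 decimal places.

Var(ȳ_str) = Σₕ Wₕ²(1 − fₕ)sₕ²/nₕ with Wₕ = Nₕ/N, N = 31715.
County 2: Wₕ = 0.08037206; term = 0.08037206²·(1 − 0.22400942)·50.7/571 = 4.4508047 × 10^-4.
County 1: Wₕ = 0.26485890; term = 0.26485890²·(1 − 0.01369048)·286.7/115 = 0.1724933.
County 3: Wₕ = 0.04070629; term = 0.04070629²·(1 − 0.02788536)·15.1/36 = 6.7563942 × 10^-4.
County 4: Wₕ = 0.61406275; term = 0.61406275²·(1 − 0.15625160)·43.3/3043 = 0.004527145.
Sum = 0.17814116.

0.17814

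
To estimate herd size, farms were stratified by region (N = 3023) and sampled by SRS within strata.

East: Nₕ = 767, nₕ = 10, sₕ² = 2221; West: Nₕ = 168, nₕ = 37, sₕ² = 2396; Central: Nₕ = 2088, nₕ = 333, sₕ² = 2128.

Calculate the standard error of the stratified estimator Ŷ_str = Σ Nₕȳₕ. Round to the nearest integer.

Var(Ŷ_str) = Σₕ Nₕ²(1 − fₕ)sₕ²/nₕ.
East: 767²·(1 − 10/767)·2221/10 = 1.2895548 × 10^8.
West: 168²·(1 − 37/168)·2396/37 = 1.4251667 × 10^6.
Central: 2088²·(1 − 333/2088)·2128/333 = 2.3417202 × 10^7.
Sum = 1.5379785 × 10^8.
SE = √(1.5379785 × 10^8) = 12402.

12402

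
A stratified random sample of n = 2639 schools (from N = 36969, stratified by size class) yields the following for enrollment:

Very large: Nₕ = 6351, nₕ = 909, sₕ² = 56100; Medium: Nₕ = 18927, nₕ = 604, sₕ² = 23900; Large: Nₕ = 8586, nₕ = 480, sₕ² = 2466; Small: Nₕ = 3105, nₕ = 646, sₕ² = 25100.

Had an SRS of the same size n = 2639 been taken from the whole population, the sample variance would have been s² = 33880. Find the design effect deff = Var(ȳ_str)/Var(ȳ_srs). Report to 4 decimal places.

Var(ȳ_str) = Σ Wₕ²(1−fₕ)sₕ²/nₕ with Wₕ = Nₕ/36969:
  Very large: (6351/36969)²·(1−909/6351)·56100/909 = 1.5607172
  Medium: (18927/36969)²·(1−604/18927)·23900/604 = 10.040698
  Large: (8586/36969)²·(1−480/8586)·2466/480 = 0.26162179
  Small: (3105/36969)²·(1−646/3105)·25100/646 = 0.21706306
  → Var(ȳ_str) = 12.0801.
Var(ȳ_srs) = (1 − 2639/36969)·33880/2639 = 11.921753.
deff = 12.0801 / 11.921753 = 1.0133.

1.0133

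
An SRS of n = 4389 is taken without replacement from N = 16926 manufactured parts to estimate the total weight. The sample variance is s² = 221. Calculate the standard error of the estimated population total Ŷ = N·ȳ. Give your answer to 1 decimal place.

Var(Ŷ) = N²·Var(ȳ) = N²·(1 − n/N)·s²/n.
f = 4389/16926 = 0.25930521; Var(ȳ) = 0.74069479·221/4389 = 0.03729632.
Var(Ŷ) = 16926² · 0.03729632 = 1.0685003 × 10^7.
SE(Ŷ) = √(1.0685003 × 10^7) = 3268.8.

3268.8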